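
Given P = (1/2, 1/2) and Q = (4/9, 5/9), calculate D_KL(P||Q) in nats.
0.0062 nats

KL divergence: D_KL(P||Q) = Σ p(x) log(p(x)/q(x))

Computing term by term:
  x=0: 1/2 × log_e[(1/2)/(4/9)] = 1/2 × 0.1178 = 0.0589
  x=1: 1/2 × log_e[(1/2)/(5/9)] = 1/2 × -0.1054 = -0.0527

D_KL(P||Q) = 0.0062 nats

Note: KL divergence is always non-negative and equals 0 iff P = Q.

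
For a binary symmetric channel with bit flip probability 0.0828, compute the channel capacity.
0.5880 bits

For a binary symmetric channel (BSC) with error probability p:
Capacity C = 1 - H(p) bits per symbol

where H(p) = -p log₂(p) - (1-p) log₂(1-p) is the binary entropy function.

H(0.0828) = 0.4120 bits
C = 1 - 0.4120 = 0.5880 bits per symbol

This means we can reliably transmit up to 0.5880 bits of information per channel use.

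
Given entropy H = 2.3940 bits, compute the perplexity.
5.2561

Perplexity is 2^H (or exp(H) for natural log).

H = 2.3940 bits
Perplexity = 2^2.3940 = 5.2561

Interpretation: The model's uncertainty is equivalent to choosing uniformly among 5.3 options.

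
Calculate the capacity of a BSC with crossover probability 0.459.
0.0049 bits

For a binary symmetric channel (BSC) with error probability p:
Capacity C = 1 - H(p) bits per symbol

where H(p) = -p log₂(p) - (1-p) log₂(1-p) is the binary entropy function.

H(0.459) = 0.9951 bits
C = 1 - 0.9951 = 0.0049 bits per symbol

This means we can reliably transmit up to 0.0049 bits of information per channel use.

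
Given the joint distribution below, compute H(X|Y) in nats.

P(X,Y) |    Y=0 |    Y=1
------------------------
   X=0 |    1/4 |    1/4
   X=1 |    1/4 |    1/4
0.6931 nats

Using the chain rule: H(X|Y) = H(X,Y) - H(Y)

First, compute H(X,Y) = 1.3863 nats

Marginal P(Y) = (1/2, 1/2)
H(Y) = 0.6931 nats

H(X|Y) = H(X,Y) - H(Y) = 1.3863 - 0.6931 = 0.6931 nats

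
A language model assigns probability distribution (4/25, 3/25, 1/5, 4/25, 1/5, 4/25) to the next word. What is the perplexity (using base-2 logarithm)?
5.9171

Perplexity is 2^H (or exp(H) for natural log).

First, H = -Σ p log p = 2.5649 bits
Perplexity = 2^2.5649 = 5.9171

Interpretation: The model's uncertainty is equivalent to choosing uniformly among 5.9 options.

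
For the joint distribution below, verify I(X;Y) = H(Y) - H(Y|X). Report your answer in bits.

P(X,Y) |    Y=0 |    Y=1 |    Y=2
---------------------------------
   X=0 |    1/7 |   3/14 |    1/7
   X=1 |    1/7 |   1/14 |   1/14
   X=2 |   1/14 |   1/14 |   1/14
I(X;Y) = 0.0309 bits

Mutual information has multiple equivalent forms:
- I(X;Y) = H(X) - H(X|Y)
- I(X;Y) = H(Y) - H(Y|X)
- I(X;Y) = H(X) + H(Y) - H(X,Y)

Computing all quantities:
H(X) = 1.4926, H(Y) = 1.5774, H(X,Y) = 3.0391
H(X|Y) = 1.4617, H(Y|X) = 1.5465

Verification:
H(X) - H(X|Y) = 1.4926 - 1.4617 = 0.0309
H(Y) - H(Y|X) = 1.5774 - 1.5465 = 0.0309
H(X) + H(Y) - H(X,Y) = 1.4926 + 1.5774 - 3.0391 = 0.0309

All forms give I(X;Y) = 0.0309 bits. ✓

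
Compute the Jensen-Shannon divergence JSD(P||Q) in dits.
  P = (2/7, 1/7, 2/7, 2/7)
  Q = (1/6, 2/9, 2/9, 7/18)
0.0079 dits

Jensen-Shannon divergence is:
JSD(P||Q) = 0.5 × D_KL(P||M) + 0.5 × D_KL(Q||M)
where M = 0.5 × (P + Q) is the mixture distribution.

M = 0.5 × (2/7, 1/7, 2/7, 2/7) + 0.5 × (1/6, 2/9, 2/9, 7/18) = (0.22619, 0.18254, 0.253968, 0.337302)

D_KL(P||M) = 0.0078 dits
D_KL(Q||M) = 0.0080 dits

JSD(P||Q) = 0.5 × 0.0078 + 0.5 × 0.0080 = 0.0079 dits

Unlike KL divergence, JSD is symmetric and bounded: 0 ≤ JSD ≤ log(2).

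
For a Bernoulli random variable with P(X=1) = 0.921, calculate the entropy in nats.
0.2763 nats

The binary entropy function is:
H(p) = -p log(p) - (1-p) log(1-p)

H(0.921) = -0.921 × log_e(0.921) - 0.079 × log_e(0.079)
H(0.921) = 0.2763 nats

Note: Binary entropy is maximized at p=0.5 (H=1 bit) and minimized at p=0 or p=1 (H=0).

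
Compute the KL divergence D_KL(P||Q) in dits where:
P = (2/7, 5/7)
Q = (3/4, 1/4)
0.2059 dits

KL divergence: D_KL(P||Q) = Σ p(x) log(p(x)/q(x))

Computing term by term:
  x=0: 2/7 × log_10[(2/7)/(3/4)] = 2/7 × -0.4191 = -0.1198
  x=1: 5/7 × log_10[(5/7)/(1/4)] = 5/7 × 0.4559 = 0.3257

D_KL(P||Q) = 0.2059 dits

Note: KL divergence is always non-negative and equals 0 iff P = Q.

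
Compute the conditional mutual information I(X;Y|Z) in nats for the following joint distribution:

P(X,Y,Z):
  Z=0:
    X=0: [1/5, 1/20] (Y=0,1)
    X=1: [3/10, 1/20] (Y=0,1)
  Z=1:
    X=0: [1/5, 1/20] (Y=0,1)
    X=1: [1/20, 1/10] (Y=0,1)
0.0457 nats

Conditional mutual information: I(X;Y|Z) = H(X|Z) + H(Y|Z) - H(X,Y|Z)

H(Z) = 0.6730
H(X,Z) = 1.3452 → H(X|Z) = 0.6721
H(Y,Z) = 1.2080 → H(Y|Z) = 0.5350
H(X,Y,Z) = 1.8344 → H(X,Y|Z) = 1.1614

I(X;Y|Z) = 0.6721 + 0.5350 - 1.1614 = 0.0457 nats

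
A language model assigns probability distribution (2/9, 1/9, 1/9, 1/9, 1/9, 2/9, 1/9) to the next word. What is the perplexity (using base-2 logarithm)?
6.6138

Perplexity is 2^H (or exp(H) for natural log).

First, H = -Σ p log p = 2.7255 bits
Perplexity = 2^2.7255 = 6.6138

Interpretation: The model's uncertainty is equivalent to choosing uniformly among 6.6 options.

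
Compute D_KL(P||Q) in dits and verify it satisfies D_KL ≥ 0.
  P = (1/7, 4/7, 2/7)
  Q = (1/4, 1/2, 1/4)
0.0150 dits

KL divergence satisfies the Gibbs inequality: D_KL(P||Q) ≥ 0 for all distributions P, Q.

D_KL(P||Q) = Σ p(x) log(p(x)/q(x))
Term by term:
  x=0: 1/7 × log_10[(1/7)/(1/4)] = -0.0347
  x=1: 4/7 × log_10[(4/7)/(1/2)] = 0.0331
  x=2: 2/7 × log_10[(2/7)/(1/4)] = 0.0166
D_KL(P||Q) = 0.0150 dits

D_KL(P||Q) = 0.0150 ≥ 0 ✓

This non-negativity is a fundamental property: relative entropy cannot be negative because it measures how different Q is from P.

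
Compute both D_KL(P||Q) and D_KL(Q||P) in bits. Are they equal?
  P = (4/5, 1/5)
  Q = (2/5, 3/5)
D_KL(P||Q) = 0.4830, D_KL(Q||P) = 0.5510

KL divergence is not symmetric: D_KL(P||Q) ≠ D_KL(Q||P) in general.

D_KL(P||Q) = 0.4830 bits
D_KL(Q||P) = 0.5510 bits

No, they are not equal!

This asymmetry is why KL divergence is not a true distance metric.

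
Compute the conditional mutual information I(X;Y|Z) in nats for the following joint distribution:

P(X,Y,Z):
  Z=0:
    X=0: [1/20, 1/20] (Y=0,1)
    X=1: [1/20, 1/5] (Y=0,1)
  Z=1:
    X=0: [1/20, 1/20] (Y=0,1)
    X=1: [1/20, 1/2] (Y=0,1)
0.0572 nats

Conditional mutual information: I(X;Y|Z) = H(X|Z) + H(Y|Z) - H(X,Y|Z)

H(Z) = 0.6474
H(X,Z) = 1.1359 → H(X|Z) = 0.4885
H(Y,Z) = 1.1359 → H(Y|Z) = 0.4885
H(X,Y,Z) = 1.5672 → H(X,Y|Z) = 0.9197

I(X;Y|Z) = 0.4885 + 0.4885 - 0.9197 = 0.0572 nats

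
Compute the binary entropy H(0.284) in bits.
0.8608 bits

The binary entropy function is:
H(p) = -p log(p) - (1-p) log(1-p)

H(0.284) = -0.284 × log_2(0.284) - 0.716 × log_2(0.716)
H(0.284) = 0.8608 bits

Note: Binary entropy is maximized at p=0.5 (H=1 bit) and minimized at p=0 or p=1 (H=0).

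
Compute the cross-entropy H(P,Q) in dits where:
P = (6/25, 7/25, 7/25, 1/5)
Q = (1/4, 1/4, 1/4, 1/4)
0.6021 dits

Cross-entropy: H(P,Q) = -Σ p(x) log q(x)

Alternatively: H(P,Q) = H(P) + D_KL(P||Q)
H(P) = 0.5981 dits
D_KL(P||Q) = 0.0039 dits

H(P,Q) = 0.5981 + 0.0039 = 0.6021 dits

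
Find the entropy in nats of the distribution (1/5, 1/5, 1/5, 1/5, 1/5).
1.6094 nats

Shannon entropy is H(X) = -Σ p(x) log p(x).

For P = (1/5, 1/5, 1/5, 1/5, 1/5):
H = -1/5 × log_e(1/5) -1/5 × log_e(1/5) -1/5 × log_e(1/5) -1/5 × log_e(1/5) -1/5 × log_e(1/5)
H = 1.6094 nats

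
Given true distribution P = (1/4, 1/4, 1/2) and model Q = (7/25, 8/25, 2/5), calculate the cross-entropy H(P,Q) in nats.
1.0612 nats

Cross-entropy: H(P,Q) = -Σ p(x) log q(x)

Alternatively: H(P,Q) = H(P) + D_KL(P||Q)
H(P) = 1.0397 nats
D_KL(P||Q) = 0.0215 nats

H(P,Q) = 1.0397 + 0.0215 = 1.0612 nats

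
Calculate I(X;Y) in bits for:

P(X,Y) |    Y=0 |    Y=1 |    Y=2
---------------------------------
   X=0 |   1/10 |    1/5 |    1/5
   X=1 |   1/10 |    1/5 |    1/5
0.0000 bits

Mutual information: I(X;Y) = H(X) + H(Y) - H(X,Y)

Marginals:
P(X) = (1/2, 1/2), H(X) = 1.0000 bits
P(Y) = (1/5, 2/5, 2/5), H(Y) = 1.5219 bits

Joint entropy: H(X,Y) = 2.5219 bits

I(X;Y) = 1.0000 + 1.5219 - 2.5219 = 0.0000 bits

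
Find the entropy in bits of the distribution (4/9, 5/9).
0.9911 bits

Shannon entropy is H(X) = -Σ p(x) log p(x).

For P = (4/9, 5/9):
H = -4/9 × log_2(4/9) -5/9 × log_2(5/9)
H = 0.9911 bits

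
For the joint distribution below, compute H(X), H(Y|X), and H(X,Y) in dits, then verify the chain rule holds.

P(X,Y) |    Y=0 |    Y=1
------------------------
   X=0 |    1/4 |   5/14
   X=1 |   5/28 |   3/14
H(X,Y) = 0.5872, H(X) = 0.2910, H(Y|X) = 0.2962 (all in dits)

Chain rule: H(X,Y) = H(X) + H(Y|X)

Left side — joint entropy directly:
H(X,Y) = -Σ p(x,y) log p(x,y) = 0.5872 dits

Right side — compute H(Y|X) from the conditional distributions:
P(X) = (17/28, 11/28), so H(X) = 0.2910 dits
H(Y|X) = Σ_x P(X=x) · H(Y|X=x):
  P(Y|X=0) = (7/17, 10/17), H(Y|X=0) = 0.2942, weight P(X=0) = 17/28
  P(Y|X=1) = (5/11, 6/11), H(Y|X=1) = 0.2992, weight P(X=1) = 11/28
H(Y|X) = 0.2962 dits

H(X) + H(Y|X) = 0.2910 + 0.2962 = 0.5872 dits

Both sides equal 0.5872 dits. ✓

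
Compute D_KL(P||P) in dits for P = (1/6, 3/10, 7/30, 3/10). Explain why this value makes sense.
0.0000 dits

KL divergence satisfies the Gibbs inequality: D_KL(P||Q) ≥ 0 for all distributions P, Q.

D_KL(P||Q) = Σ p(x) log(p(x)/q(x))
Each term is p(x) × log_10(p(x)/p(x)) = p(x) × log_10(1) = 0, so the sum is 0.
D_KL(P||Q) = 0.0000 dits

When P = Q, the KL divergence is exactly 0, as there is no 'divergence' between identical distributions.

This non-negativity is a fundamental property: relative entropy cannot be negative because it measures how different Q is from P.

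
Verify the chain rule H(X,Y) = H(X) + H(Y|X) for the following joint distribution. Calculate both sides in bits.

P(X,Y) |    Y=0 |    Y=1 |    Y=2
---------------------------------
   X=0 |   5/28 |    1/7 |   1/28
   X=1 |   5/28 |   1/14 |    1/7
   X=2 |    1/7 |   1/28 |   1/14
H(X,Y) = 2.9781, H(X) = 1.5601, H(Y|X) = 1.4180 (all in bits)

Chain rule: H(X,Y) = H(X) + H(Y|X)

Left side — joint entropy directly:
H(X,Y) = -Σ p(x,y) log p(x,y) = 2.9781 bits

Right side — compute H(Y|X) from the conditional distributions:
P(X) = (5/14, 11/28, 1/4), so H(X) = 1.5601 bits
H(Y|X) = Σ_x P(X=x) · H(Y|X=x):
  P(Y|X=0) = (1/2, 2/5, 1/10), H(Y|X=0) = 1.3610, weight P(X=0) = 5/14
  P(Y|X=1) = (5/11, 2/11, 4/11), H(Y|X=1) = 1.4949, weight P(X=1) = 11/28
  P(Y|X=2) = (4/7, 1/7, 2/7), H(Y|X=2) = 1.3788, weight P(X=2) = 1/4
H(Y|X) = 1.4180 bits

H(X) + H(Y|X) = 1.5601 + 1.4180 = 2.9781 bits

Both sides equal 2.9781 bits. ✓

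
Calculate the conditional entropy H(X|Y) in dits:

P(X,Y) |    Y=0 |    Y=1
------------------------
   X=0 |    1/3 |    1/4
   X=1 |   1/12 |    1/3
0.2636 dits

Using the chain rule: H(X|Y) = H(X,Y) - H(Y)

First, compute H(X,Y) = 0.5585 dits

Marginal P(Y) = (5/12, 7/12)
H(Y) = 0.2950 dits

H(X|Y) = H(X,Y) - H(Y) = 0.5585 - 0.2950 = 0.2636 dits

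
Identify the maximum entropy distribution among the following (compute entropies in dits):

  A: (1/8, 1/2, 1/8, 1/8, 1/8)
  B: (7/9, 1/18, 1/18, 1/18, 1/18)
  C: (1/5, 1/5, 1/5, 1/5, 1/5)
C

For a discrete distribution over n outcomes, entropy is maximized by the uniform distribution.

Computing entropies:
H(A) = 0.6021 dits
H(B) = 0.3638 dits
H(C) = 0.6990 dits

The uniform distribution (where all probabilities equal 1/5) achieves the maximum entropy of log_10(5) = 0.6990 dits.

Distribution C has the highest entropy.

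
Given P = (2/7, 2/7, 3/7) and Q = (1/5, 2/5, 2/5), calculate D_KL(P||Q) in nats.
0.0353 nats

KL divergence: D_KL(P||Q) = Σ p(x) log(p(x)/q(x))

Computing term by term:
  x=0: 2/7 × log_e[(2/7)/(1/5)] = 2/7 × 0.3567 = 0.1019
  x=1: 2/7 × log_e[(2/7)/(2/5)] = 2/7 × -0.3365 = -0.0961
  x=2: 3/7 × log_e[(3/7)/(2/5)] = 3/7 × 0.0690 = 0.0296

D_KL(P||Q) = 0.0353 nats

Note: KL divergence is always non-negative and equals 0 iff P = Q.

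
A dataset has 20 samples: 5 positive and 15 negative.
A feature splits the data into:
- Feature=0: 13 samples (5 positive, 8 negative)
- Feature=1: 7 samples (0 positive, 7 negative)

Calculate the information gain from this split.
0.1865 bits

Information Gain = H(Y) - H(Y|Feature)

Before split:
P(positive) = 5/20 = 0.2500
H(Y) = 0.8113 bits

After split:
Feature=0: H = 0.9612 bits (weight = 13/20)
Feature=1: H = 0.0000 bits (weight = 7/20)
H(Y|Feature) = (13/20)×0.9612 + (7/20)×0.0000 = 0.6248 bits

Information Gain = 0.8113 - 0.6248 = 0.1865 bits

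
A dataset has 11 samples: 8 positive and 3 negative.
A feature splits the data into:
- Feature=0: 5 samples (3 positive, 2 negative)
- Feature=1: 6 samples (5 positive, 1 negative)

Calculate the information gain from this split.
0.0495 bits

Information Gain = H(Y) - H(Y|Feature)

Before split:
P(positive) = 8/11 = 0.7273
H(Y) = 0.8454 bits

After split:
Feature=0: H = 0.9710 bits (weight = 5/11)
Feature=1: H = 0.6500 bits (weight = 6/11)
H(Y|Feature) = (5/11)×0.9710 + (6/11)×0.6500 = 0.7959 bits

Information Gain = 0.8454 - 0.7959 = 0.0495 bits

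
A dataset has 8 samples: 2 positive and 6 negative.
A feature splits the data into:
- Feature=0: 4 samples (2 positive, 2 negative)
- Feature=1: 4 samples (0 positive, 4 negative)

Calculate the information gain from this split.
0.3113 bits

Information Gain = H(Y) - H(Y|Feature)

Before split:
P(positive) = 2/8 = 0.2500
H(Y) = 0.8113 bits

After split:
Feature=0: H = 1.0000 bits (weight = 4/8)
Feature=1: H = 0.0000 bits (weight = 4/8)
H(Y|Feature) = (4/8)×1.0000 + (4/8)×0.0000 = 0.5000 bits

Information Gain = 0.8113 - 0.5000 = 0.3113 bits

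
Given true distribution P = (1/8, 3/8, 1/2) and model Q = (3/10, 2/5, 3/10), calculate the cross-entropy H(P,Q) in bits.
1.5813 bits

Cross-entropy: H(P,Q) = -Σ p(x) log q(x)

Alternatively: H(P,Q) = H(P) + D_KL(P||Q)
H(P) = 1.4056 bits
D_KL(P||Q) = 0.1757 bits

H(P,Q) = 1.4056 + 0.1757 = 1.5813 bits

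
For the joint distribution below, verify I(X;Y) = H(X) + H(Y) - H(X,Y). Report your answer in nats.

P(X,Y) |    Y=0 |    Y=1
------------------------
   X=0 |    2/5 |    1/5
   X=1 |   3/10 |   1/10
I(X;Y) = 0.0040 nats

Mutual information has multiple equivalent forms:
- I(X;Y) = H(X) - H(X|Y)
- I(X;Y) = H(Y) - H(Y|X)
- I(X;Y) = H(X) + H(Y) - H(X,Y)

Computing all quantities:
H(X) = 0.6730, H(Y) = 0.6109, H(X,Y) = 1.2799
H(X|Y) = 0.6690, H(Y|X) = 0.6068

Verification:
H(X) - H(X|Y) = 0.6730 - 0.6690 = 0.0040
H(Y) - H(Y|X) = 0.6109 - 0.6068 = 0.0040
H(X) + H(Y) - H(X,Y) = 0.6730 + 0.6109 - 1.2799 = 0.0040

All forms give I(X;Y) = 0.0040 nats. ✓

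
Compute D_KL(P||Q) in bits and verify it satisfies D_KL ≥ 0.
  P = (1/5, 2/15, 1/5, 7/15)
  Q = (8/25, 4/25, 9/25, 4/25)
0.3804 bits

KL divergence satisfies the Gibbs inequality: D_KL(P||Q) ≥ 0 for all distributions P, Q.

D_KL(P||Q) = Σ p(x) log(p(x)/q(x))
Term by term:
  x=0: 1/5 × log_2[(1/5)/(8/25)] = -0.1356
  x=1: 2/15 × log_2[(2/15)/(4/25)] = -0.0351
  x=2: 1/5 × log_2[(1/5)/(9/25)] = -0.1696
  x=3: 7/15 × log_2[(7/15)/(4/25)] = 0.7207
D_KL(P||Q) = 0.3804 bits

D_KL(P||Q) = 0.3804 ≥ 0 ✓

This non-negativity is a fundamental property: relative entropy cannot be negative because it measures how different Q is from P.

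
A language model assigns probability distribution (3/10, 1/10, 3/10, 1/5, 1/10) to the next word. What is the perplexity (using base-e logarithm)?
4.5032

Perplexity is e^H (or exp(H) for natural log).

First, H = -Σ p log p = 1.5048 nats
Perplexity = e^1.5048 = 4.5032

Interpretation: The model's uncertainty is equivalent to choosing uniformly among 4.5 options.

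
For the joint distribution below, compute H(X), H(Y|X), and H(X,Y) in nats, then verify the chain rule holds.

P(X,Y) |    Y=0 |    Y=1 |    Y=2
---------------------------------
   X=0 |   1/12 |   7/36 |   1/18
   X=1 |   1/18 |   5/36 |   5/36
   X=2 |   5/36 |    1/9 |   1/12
H(X,Y) = 2.1204, H(X) = 1.0986, H(Y|X) = 1.0218 (all in nats)

Chain rule: H(X,Y) = H(X) + H(Y|X)

Left side — joint entropy directly:
H(X,Y) = -Σ p(x,y) log p(x,y) = 2.1204 nats

Right side — compute H(Y|X) from the conditional distributions:
P(X) = (1/3, 1/3, 1/3), so H(X) = 1.0986 nats
H(Y|X) = Σ_x P(X=x) · H(Y|X=x):
  P(Y|X=0) = (1/4, 7/12, 1/6), H(Y|X=0) = 0.9596, weight P(X=0) = 1/3
  P(Y|X=1) = (1/6, 5/12, 5/12), H(Y|X=1) = 1.0282, weight P(X=1) = 1/3
  P(Y|X=2) = (5/12, 1/3, 1/4), H(Y|X=2) = 1.0776, weight P(X=2) = 1/3
H(Y|X) = 1.0218 nats

H(X) + H(Y|X) = 1.0986 + 1.0218 = 2.1204 nats

Both sides equal 2.1204 nats. ✓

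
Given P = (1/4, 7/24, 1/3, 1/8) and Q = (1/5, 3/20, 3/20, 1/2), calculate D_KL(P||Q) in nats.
0.3426 nats

KL divergence: D_KL(P||Q) = Σ p(x) log(p(x)/q(x))

Computing term by term:
  x=0: 1/4 × log_e[(1/4)/(1/5)] = 1/4 × 0.2231 = 0.0558
  x=1: 7/24 × log_e[(7/24)/(3/20)] = 7/24 × 0.6650 = 0.1940
  x=2: 1/3 × log_e[(1/3)/(3/20)] = 1/3 × 0.7985 = 0.2662
  x=3: 1/8 × log_e[(1/8)/(1/2)] = 1/8 × -1.3863 = -0.1733

D_KL(P||Q) = 0.3426 nats

Note: KL divergence is always non-negative and equals 0 iff P = Q.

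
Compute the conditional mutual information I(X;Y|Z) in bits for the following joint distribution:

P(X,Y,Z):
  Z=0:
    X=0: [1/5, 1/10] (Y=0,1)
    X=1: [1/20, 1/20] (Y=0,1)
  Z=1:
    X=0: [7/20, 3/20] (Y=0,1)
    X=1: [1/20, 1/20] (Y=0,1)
0.0166 bits

Conditional mutual information: I(X;Y|Z) = H(X|Z) + H(Y|Z) - H(X,Y|Z)

H(Z) = 0.9710
H(X,Z) = 1.6855 → H(X|Z) = 0.7145
H(Y,Z) = 1.9037 → H(Y|Z) = 0.9328
H(X,Y,Z) = 2.6016 → H(X,Y|Z) = 1.6307

I(X;Y|Z) = 0.7145 + 0.9328 - 1.6307 = 0.0166 bits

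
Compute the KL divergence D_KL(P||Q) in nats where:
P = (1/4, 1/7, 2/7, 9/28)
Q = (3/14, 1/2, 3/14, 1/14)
0.4252 nats

KL divergence: D_KL(P||Q) = Σ p(x) log(p(x)/q(x))

Computing term by term:
  x=0: 1/4 × log_e[(1/4)/(3/14)] = 1/4 × 0.1542 = 0.0385
  x=1: 1/7 × log_e[(1/7)/(1/2)] = 1/7 × -1.2528 = -0.1790
  x=2: 2/7 × log_e[(2/7)/(3/14)] = 2/7 × 0.2877 = 0.0822
  x=3: 9/28 × log_e[(9/28)/(1/14)] = 9/28 × 1.5041 = 0.4835

D_KL(P||Q) = 0.4252 nats

Note: KL divergence is always non-negative and equals 0 iff P = Q.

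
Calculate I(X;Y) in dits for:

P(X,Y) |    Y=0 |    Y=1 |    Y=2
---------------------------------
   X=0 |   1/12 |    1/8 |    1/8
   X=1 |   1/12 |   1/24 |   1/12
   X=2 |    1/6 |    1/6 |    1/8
0.0080 dits

Mutual information: I(X;Y) = H(X) + H(Y) - H(X,Y)

Marginals:
P(X) = (1/3, 5/24, 11/24), H(X) = 0.4563 dits
P(Y) = (1/3, 1/3, 1/3), H(Y) = 0.4771 dits

Joint entropy: H(X,Y) = 0.9253 dits

I(X;Y) = 0.4563 + 0.4771 - 0.9253 = 0.0080 dits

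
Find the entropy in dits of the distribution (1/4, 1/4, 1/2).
0.4515 dits

Shannon entropy is H(X) = -Σ p(x) log p(x).

For P = (1/4, 1/4, 1/2):
H = -1/4 × log_10(1/4) -1/4 × log_10(1/4) -1/2 × log_10(1/2)
H = 0.4515 dits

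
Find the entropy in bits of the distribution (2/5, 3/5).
0.9710 bits

Shannon entropy is H(X) = -Σ p(x) log p(x).

For P = (2/5, 3/5):
H = -2/5 × log_2(2/5) -3/5 × log_2(3/5)
H = 0.9710 bits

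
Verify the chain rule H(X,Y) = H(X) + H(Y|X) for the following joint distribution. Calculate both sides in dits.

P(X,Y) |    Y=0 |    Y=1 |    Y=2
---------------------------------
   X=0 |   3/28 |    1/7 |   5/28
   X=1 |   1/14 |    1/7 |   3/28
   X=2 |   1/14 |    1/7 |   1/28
H(X,Y) = 0.9191, H(X) = 0.4667, H(Y|X) = 0.4524 (all in dits)

Chain rule: H(X,Y) = H(X) + H(Y|X)

Left side — joint entropy directly:
H(X,Y) = -Σ p(x,y) log p(x,y) = 0.9191 dits

Right side — compute H(Y|X) from the conditional distributions:
P(X) = (3/7, 9/28, 1/4), so H(X) = 0.4667 dits
H(Y|X) = Σ_x P(X=x) · H(Y|X=x):
  P(Y|X=0) = (1/4, 1/3, 5/12), H(Y|X=0) = 0.4680, weight P(X=0) = 3/7
  P(Y|X=1) = (2/9, 4/9, 1/3), H(Y|X=1) = 0.4607, weight P(X=1) = 9/28
  P(Y|X=2) = (2/7, 4/7, 1/7), H(Y|X=2) = 0.4151, weight P(X=2) = 1/4
H(Y|X) = 0.4524 dits

H(X) + H(Y|X) = 0.4667 + 0.4524 = 0.9191 dits

Both sides equal 0.9191 dits. ✓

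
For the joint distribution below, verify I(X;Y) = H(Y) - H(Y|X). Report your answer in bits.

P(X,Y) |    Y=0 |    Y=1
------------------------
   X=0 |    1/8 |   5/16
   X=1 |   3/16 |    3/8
I(X;Y) = 0.0019 bits

Mutual information has multiple equivalent forms:
- I(X;Y) = H(X) - H(X|Y)
- I(X;Y) = H(Y) - H(Y|X)
- I(X;Y) = H(X) + H(Y) - H(X,Y)

Computing all quantities:
H(X) = 0.9887, H(Y) = 0.8960, H(X,Y) = 1.8829
H(X|Y) = 0.9868, H(Y|X) = 0.8942

Verification:
H(X) - H(X|Y) = 0.9887 - 0.9868 = 0.0019
H(Y) - H(Y|X) = 0.8960 - 0.8942 = 0.0019
H(X) + H(Y) - H(X,Y) = 0.9887 + 0.8960 - 1.8829 = 0.0019

All forms give I(X;Y) = 0.0019 bits. ✓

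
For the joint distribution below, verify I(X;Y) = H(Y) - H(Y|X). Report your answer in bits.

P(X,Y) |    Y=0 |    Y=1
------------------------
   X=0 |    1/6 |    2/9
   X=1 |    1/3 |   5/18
I(X;Y) = 0.0094 bits

Mutual information has multiple equivalent forms:
- I(X;Y) = H(X) - H(X|Y)
- I(X;Y) = H(Y) - H(Y|X)
- I(X;Y) = H(X) + H(Y) - H(X,Y)

Computing all quantities:
H(X) = 0.9641, H(Y) = 1.0000, H(X,Y) = 1.9547
H(X|Y) = 0.9547, H(Y|X) = 0.9906

Verification:
H(X) - H(X|Y) = 0.9641 - 0.9547 = 0.0094
H(Y) - H(Y|X) = 1.0000 - 0.9906 = 0.0094
H(X) + H(Y) - H(X,Y) = 0.9641 + 1.0000 - 1.9547 = 0.0094

All forms give I(X;Y) = 0.0094 bits. ✓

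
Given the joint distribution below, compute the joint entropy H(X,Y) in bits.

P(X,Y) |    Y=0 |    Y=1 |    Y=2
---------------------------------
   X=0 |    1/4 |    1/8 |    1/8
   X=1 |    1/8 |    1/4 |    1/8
2.5000 bits

Joint entropy is H(X,Y) = -Σ_{x,y} p(x,y) log p(x,y).

Summing over all non-zero entries:
H(X,Y) = -[1/4·log_2(1/4) + 1/8·log_2(1/8) + 1/8·log_2(1/8) + 1/8·log_2(1/8) + 1/4·log_2(1/4) + 1/8·log_2(1/8)]
H(X,Y) = 2.5000 bits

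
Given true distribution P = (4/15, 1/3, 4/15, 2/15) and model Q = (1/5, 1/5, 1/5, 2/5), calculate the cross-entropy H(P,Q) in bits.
2.1886 bits

Cross-entropy: H(P,Q) = -Σ p(x) log q(x)

Alternatively: H(P,Q) = H(P) + D_KL(P||Q)
H(P) = 1.9329 bits
D_KL(P||Q) = 0.2557 bits

H(P,Q) = 1.9329 + 0.2557 = 2.1886 bits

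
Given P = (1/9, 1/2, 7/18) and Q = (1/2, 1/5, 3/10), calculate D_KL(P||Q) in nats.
0.3919 nats

KL divergence: D_KL(P||Q) = Σ p(x) log(p(x)/q(x))

Computing term by term:
  x=0: 1/9 × log_e[(1/9)/(1/2)] = 1/9 × -1.5041 = -0.1671
  x=1: 1/2 × log_e[(1/2)/(1/5)] = 1/2 × 0.9163 = 0.4581
  x=2: 7/18 × log_e[(7/18)/(3/10)] = 7/18 × 0.2595 = 0.1009

D_KL(P||Q) = 0.3919 nats

Note: KL divergence is always non-negative and equals 0 iff P = Q.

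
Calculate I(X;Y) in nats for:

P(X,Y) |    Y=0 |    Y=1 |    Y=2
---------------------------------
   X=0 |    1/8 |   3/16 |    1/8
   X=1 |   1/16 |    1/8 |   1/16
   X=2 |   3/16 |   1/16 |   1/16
0.0532 nats

Mutual information: I(X;Y) = H(X) + H(Y) - H(X,Y)

Marginals:
P(X) = (7/16, 1/4, 5/16), H(X) = 1.0717 nats
P(Y) = (3/8, 3/8, 1/4), H(Y) = 1.0822 nats

Joint entropy: H(X,Y) = 2.1007 nats

I(X;Y) = 1.0717 + 1.0822 - 2.1007 = 0.0532 nats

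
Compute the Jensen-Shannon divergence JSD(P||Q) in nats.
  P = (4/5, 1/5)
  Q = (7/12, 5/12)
0.0280 nats

Jensen-Shannon divergence is:
JSD(P||Q) = 0.5 × D_KL(P||M) + 0.5 × D_KL(Q||M)
where M = 0.5 × (P + Q) is the mixture distribution.

M = 0.5 × (4/5, 1/5) + 0.5 × (7/12, 5/12) = (0.691667, 0.308333)

D_KL(P||M) = 0.0298 nats
D_KL(Q||M) = 0.0261 nats

JSD(P||Q) = 0.5 × 0.0298 + 0.5 × 0.0261 = 0.0280 nats

Unlike KL divergence, JSD is symmetric and bounded: 0 ≤ JSD ≤ log(2).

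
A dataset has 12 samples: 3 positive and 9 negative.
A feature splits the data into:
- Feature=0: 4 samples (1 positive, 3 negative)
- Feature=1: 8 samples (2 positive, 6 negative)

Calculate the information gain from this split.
0.0000 bits

Information Gain = H(Y) - H(Y|Feature)

Before split:
P(positive) = 3/12 = 0.2500
H(Y) = 0.8113 bits

After split:
Feature=0: H = 0.8113 bits (weight = 4/12)
Feature=1: H = 0.8113 bits (weight = 8/12)
H(Y|Feature) = (4/12)×0.8113 + (8/12)×0.8113 = 0.8113 bits

Information Gain = 0.8113 - 0.8113 = 0.0000 bits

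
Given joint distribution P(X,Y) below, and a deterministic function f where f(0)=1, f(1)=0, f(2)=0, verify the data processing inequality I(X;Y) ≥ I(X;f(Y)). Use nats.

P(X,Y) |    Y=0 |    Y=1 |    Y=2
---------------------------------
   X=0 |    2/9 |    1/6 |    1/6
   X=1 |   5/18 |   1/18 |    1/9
I(X;Y) = 0.0316, I(X;f(Y)) = 0.0252, inequality holds: 0.0316 ≥ 0.0252

Data Processing Inequality: For any Markov chain X → Y → Z, we have I(X;Y) ≥ I(X;Z).

Here Z = f(Y) is a deterministic function of Y, forming X → Y → Z.

Original I(X;Y) = 0.0316 nats

After applying f:
P(X,Z) where Z=f(Y):
- P(X,Z=0) = P(X,Y=1) + P(X,Y=2)
- P(X,Z=1) = P(X,Y=0)

I(X;Z) = I(X;f(Y)) = 0.0252 nats

Verification: 0.0316 ≥ 0.0252 ✓

Information cannot be created by processing; the function f can only lose information about X.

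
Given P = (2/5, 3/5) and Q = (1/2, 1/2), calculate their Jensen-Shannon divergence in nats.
0.0051 nats

Jensen-Shannon divergence is:
JSD(P||Q) = 0.5 × D_KL(P||M) + 0.5 × D_KL(Q||M)
where M = 0.5 × (P + Q) is the mixture distribution.

M = 0.5 × (2/5, 3/5) + 0.5 × (1/2, 1/2) = (9/20, 11/20)

D_KL(P||M) = 0.0051 nats
D_KL(Q||M) = 0.0050 nats

JSD(P||Q) = 0.5 × 0.0051 + 0.5 × 0.0050 = 0.0051 nats

Unlike KL divergence, JSD is symmetric and bounded: 0 ≤ JSD ≤ log(2).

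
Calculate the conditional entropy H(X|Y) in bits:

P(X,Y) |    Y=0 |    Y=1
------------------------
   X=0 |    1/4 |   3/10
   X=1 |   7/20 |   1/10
0.9124 bits

Using the chain rule: H(X|Y) = H(X,Y) - H(Y)

First, compute H(X,Y) = 1.8834 bits

Marginal P(Y) = (3/5, 2/5)
H(Y) = 0.9710 bits

H(X|Y) = H(X,Y) - H(Y) = 1.8834 - 0.9710 = 0.9124 bits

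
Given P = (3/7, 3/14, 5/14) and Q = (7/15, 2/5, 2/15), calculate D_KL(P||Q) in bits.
0.2621 bits

KL divergence: D_KL(P||Q) = Σ p(x) log(p(x)/q(x))

Computing term by term:
  x=0: 3/7 × log_2[(3/7)/(7/15)] = 3/7 × -0.1229 = -0.0527
  x=1: 3/14 × log_2[(3/14)/(2/5)] = 3/14 × -0.9005 = -0.1930
  x=2: 5/14 × log_2[(5/14)/(2/15)] = 5/14 × 1.4215 = 0.5077

D_KL(P||Q) = 0.2621 bits

Note: KL divergence is always non-negative and equals 0 iff P = Q.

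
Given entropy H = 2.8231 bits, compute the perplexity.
7.0768

Perplexity is 2^H (or exp(H) for natural log).

H = 2.8231 bits
Perplexity = 2^2.8231 = 7.0768

Interpretation: The model's uncertainty is equivalent to choosing uniformly among 7.1 options.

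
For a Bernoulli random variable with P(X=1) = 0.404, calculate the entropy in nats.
0.6746 nats

The binary entropy function is:
H(p) = -p log(p) - (1-p) log(1-p)

H(0.404) = -0.404 × log_e(0.404) - 0.596 × log_e(0.596)
H(0.404) = 0.6746 nats

Note: Binary entropy is maximized at p=0.5 (H=1 bit) and minimized at p=0 or p=1 (H=0).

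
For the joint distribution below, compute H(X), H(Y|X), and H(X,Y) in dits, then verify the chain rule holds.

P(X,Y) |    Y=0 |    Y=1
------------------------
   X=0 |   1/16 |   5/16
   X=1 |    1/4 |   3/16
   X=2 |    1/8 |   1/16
H(X,Y) = 0.7081, H(X) = 0.4531, H(Y|X) = 0.2550 (all in dits)

Chain rule: H(X,Y) = H(X) + H(Y|X)

Left side — joint entropy directly:
H(X,Y) = -Σ p(x,y) log p(x,y) = 0.7081 dits

Right side — compute H(Y|X) from the conditional distributions:
P(X) = (3/8, 7/16, 3/16), so H(X) = 0.4531 dits
H(Y|X) = Σ_x P(X=x) · H(Y|X=x):
  P(Y|X=0) = (1/6, 5/6), H(Y|X=0) = 0.1957, weight P(X=0) = 3/8
  P(Y|X=1) = (4/7, 3/7), H(Y|X=1) = 0.2966, weight P(X=1) = 7/16
  P(Y|X=2) = (2/3, 1/3), H(Y|X=2) = 0.2764, weight P(X=2) = 3/16
H(Y|X) = 0.2550 dits

H(X) + H(Y|X) = 0.4531 + 0.2550 = 0.7081 dits

Both sides equal 0.7081 dits. ✓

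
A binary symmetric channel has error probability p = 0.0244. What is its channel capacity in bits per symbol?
0.8345 bits

For a binary symmetric channel (BSC) with error probability p:
Capacity C = 1 - H(p) bits per symbol

where H(p) = -p log₂(p) - (1-p) log₂(1-p) is the binary entropy function.

H(0.0244) = 0.1655 bits
C = 1 - 0.1655 = 0.8345 bits per symbol

This means we can reliably transmit up to 0.8345 bits of information per channel use.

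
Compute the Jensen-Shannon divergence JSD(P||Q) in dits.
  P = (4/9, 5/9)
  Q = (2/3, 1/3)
0.0110 dits

Jensen-Shannon divergence is:
JSD(P||Q) = 0.5 × D_KL(P||M) + 0.5 × D_KL(Q||M)
where M = 0.5 × (P + Q) is the mixture distribution.

M = 0.5 × (4/9, 5/9) + 0.5 × (2/3, 1/3) = (5/9, 4/9)

D_KL(P||M) = 0.0108 dits
D_KL(Q||M) = 0.0111 dits

JSD(P||Q) = 0.5 × 0.0108 + 0.5 × 0.0111 = 0.0110 dits

Unlike KL divergence, JSD is symmetric and bounded: 0 ≤ JSD ≤ log(2).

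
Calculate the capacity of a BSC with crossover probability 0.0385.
0.7646 bits

For a binary symmetric channel (BSC) with error probability p:
Capacity C = 1 - H(p) bits per symbol

where H(p) = -p log₂(p) - (1-p) log₂(1-p) is the binary entropy function.

H(0.0385) = 0.2354 bits
C = 1 - 0.2354 = 0.7646 bits per symbol

This means we can reliably transmit up to 0.7646 bits of information per channel use.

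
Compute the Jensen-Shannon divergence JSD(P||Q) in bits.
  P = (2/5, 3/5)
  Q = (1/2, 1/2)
0.0073 bits

Jensen-Shannon divergence is:
JSD(P||Q) = 0.5 × D_KL(P||M) + 0.5 × D_KL(Q||M)
where M = 0.5 × (P + Q) is the mixture distribution.

M = 0.5 × (2/5, 3/5) + 0.5 × (1/2, 1/2) = (9/20, 11/20)

D_KL(P||M) = 0.0073 bits
D_KL(Q||M) = 0.0072 bits

JSD(P||Q) = 0.5 × 0.0073 + 0.5 × 0.0072 = 0.0073 bits

Unlike KL divergence, JSD is symmetric and bounded: 0 ≤ JSD ≤ log(2).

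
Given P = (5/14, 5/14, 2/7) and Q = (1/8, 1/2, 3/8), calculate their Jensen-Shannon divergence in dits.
0.0166 dits

Jensen-Shannon divergence is:
JSD(P||Q) = 0.5 × D_KL(P||M) + 0.5 × D_KL(Q||M)
where M = 0.5 × (P + Q) is the mixture distribution.

M = 0.5 × (5/14, 5/14, 2/7) + 0.5 × (1/8, 1/2, 3/8) = (0.241071, 3/7, 0.330357)

D_KL(P||M) = 0.0147 dits
D_KL(Q||M) = 0.0185 dits

JSD(P||Q) = 0.5 × 0.0147 + 0.5 × 0.0185 = 0.0166 dits

Unlike KL divergence, JSD is symmetric and bounded: 0 ≤ JSD ≤ log(2).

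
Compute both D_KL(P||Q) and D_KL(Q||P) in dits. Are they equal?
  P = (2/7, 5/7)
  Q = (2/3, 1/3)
D_KL(P||Q) = 0.1313, D_KL(Q||P) = 0.1350

KL divergence is not symmetric: D_KL(P||Q) ≠ D_KL(Q||P) in general.

D_KL(P||Q) = 0.1313 dits
D_KL(Q||P) = 0.1350 dits

No, they are not equal!

This asymmetry is why KL divergence is not a true distance metric.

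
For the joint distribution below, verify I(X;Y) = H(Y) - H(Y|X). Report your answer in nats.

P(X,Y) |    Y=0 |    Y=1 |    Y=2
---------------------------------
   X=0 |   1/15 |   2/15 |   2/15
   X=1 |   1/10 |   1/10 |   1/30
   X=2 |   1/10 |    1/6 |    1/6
I(X;Y) = 0.0341 nats

Mutual information has multiple equivalent forms:
- I(X;Y) = H(X) - H(X|Y)
- I(X;Y) = H(Y) - H(Y|X)
- I(X;Y) = H(X) + H(Y) - H(X,Y)

Computing all quantities:
H(X) = 1.0681, H(Y) = 1.0852, H(X,Y) = 2.1192
H(X|Y) = 1.0341, H(Y|X) = 1.0511

Verification:
H(X) - H(X|Y) = 1.0681 - 1.0341 = 0.0341
H(Y) - H(Y|X) = 1.0852 - 1.0511 = 0.0341
H(X) + H(Y) - H(X,Y) = 1.0681 + 1.0852 - 2.1192 = 0.0341

All forms give I(X;Y) = 0.0341 nats. ✓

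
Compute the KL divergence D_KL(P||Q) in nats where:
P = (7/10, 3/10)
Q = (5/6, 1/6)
0.0543 nats

KL divergence: D_KL(P||Q) = Σ p(x) log(p(x)/q(x))

Computing term by term:
  x=0: 7/10 × log_e[(7/10)/(5/6)] = 7/10 × -0.1744 = -0.1220
  x=1: 3/10 × log_e[(3/10)/(1/6)] = 3/10 × 0.5878 = 0.1763

D_KL(P||Q) = 0.0543 nats

Note: KL divergence is always non-negative and equals 0 iff P = Q.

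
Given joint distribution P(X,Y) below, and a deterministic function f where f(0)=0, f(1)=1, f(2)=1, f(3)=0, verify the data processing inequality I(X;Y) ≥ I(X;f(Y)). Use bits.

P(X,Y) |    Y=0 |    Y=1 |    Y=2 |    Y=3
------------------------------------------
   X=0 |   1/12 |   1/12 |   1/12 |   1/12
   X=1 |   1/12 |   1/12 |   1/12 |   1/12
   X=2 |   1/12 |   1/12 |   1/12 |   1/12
I(X;Y) = 0.0000, I(X;f(Y)) = 0.0000, inequality holds: 0.0000 ≥ 0.0000

Data Processing Inequality: For any Markov chain X → Y → Z, we have I(X;Y) ≥ I(X;Z).

Here Z = f(Y) is a deterministic function of Y, forming X → Y → Z.

Original I(X;Y) = 0.0000 bits

After applying f:
P(X,Z) where Z=f(Y):
- P(X,Z=0) = P(X,Y=0) + P(X,Y=3)
- P(X,Z=1) = P(X,Y=1) + P(X,Y=2)

I(X;Z) = I(X;f(Y)) = 0.0000 bits

Verification: 0.0000 ≥ 0.0000 ✓

Information cannot be created by processing; the function f can only lose information about X.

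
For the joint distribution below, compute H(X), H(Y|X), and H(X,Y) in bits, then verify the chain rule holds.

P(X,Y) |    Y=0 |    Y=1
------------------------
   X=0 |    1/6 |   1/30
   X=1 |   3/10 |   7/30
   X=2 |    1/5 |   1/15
H(X,Y) = 2.3302, H(X) = 1.4566, H(Y|X) = 0.8737 (all in bits)

Chain rule: H(X,Y) = H(X) + H(Y|X)

Left side — joint entropy directly:
H(X,Y) = -Σ p(x,y) log p(x,y) = 2.3302 bits

Right side — compute H(Y|X) from the conditional distributions:
P(X) = (1/5, 8/15, 4/15), so H(X) = 1.4566 bits
H(Y|X) = Σ_x P(X=x) · H(Y|X=x):
  P(Y|X=0) = (5/6, 1/6), H(Y|X=0) = 0.6500, weight P(X=0) = 1/5
  P(Y|X=1) = (9/16, 7/16), H(Y|X=1) = 0.9887, weight P(X=1) = 8/15
  P(Y|X=2) = (3/4, 1/4), H(Y|X=2) = 0.8113, weight P(X=2) = 4/15
H(Y|X) = 0.8737 bits

H(X) + H(Y|X) = 1.4566 + 0.8737 = 2.3302 bits

Both sides equal 2.3302 bits. ✓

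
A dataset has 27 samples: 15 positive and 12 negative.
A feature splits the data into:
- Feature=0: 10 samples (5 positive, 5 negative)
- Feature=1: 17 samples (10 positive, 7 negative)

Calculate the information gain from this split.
0.0053 bits

Information Gain = H(Y) - H(Y|Feature)

Before split:
P(positive) = 15/27 = 0.5556
H(Y) = 0.9911 bits

After split:
Feature=0: H = 1.0000 bits (weight = 10/27)
Feature=1: H = 0.9774 bits (weight = 17/27)
H(Y|Feature) = (10/27)×1.0000 + (17/27)×0.9774 = 0.9858 bits

Information Gain = 0.9911 - 0.9858 = 0.0053 bits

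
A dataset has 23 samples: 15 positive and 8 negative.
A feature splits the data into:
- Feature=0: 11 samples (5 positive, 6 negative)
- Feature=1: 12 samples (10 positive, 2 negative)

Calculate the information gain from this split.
0.1176 bits

Information Gain = H(Y) - H(Y|Feature)

Before split:
P(positive) = 15/23 = 0.6522
H(Y) = 0.9321 bits

After split:
Feature=0: H = 0.9940 bits (weight = 11/23)
Feature=1: H = 0.6500 bits (weight = 12/23)
H(Y|Feature) = (11/23)×0.9940 + (12/23)×0.6500 = 0.8145 bits

Information Gain = 0.9321 - 0.8145 = 0.1176 bits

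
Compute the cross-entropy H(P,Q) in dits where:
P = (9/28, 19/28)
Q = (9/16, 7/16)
0.3239 dits

Cross-entropy: H(P,Q) = -Σ p(x) log q(x)

Alternatively: H(P,Q) = H(P) + D_KL(P||Q)
H(P) = 0.2727 dits
D_KL(P||Q) = 0.0512 dits

H(P,Q) = 0.2727 + 0.0512 = 0.3239 dits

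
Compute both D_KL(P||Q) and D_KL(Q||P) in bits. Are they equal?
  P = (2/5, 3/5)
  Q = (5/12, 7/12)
D_KL(P||Q) = 0.0008, D_KL(Q||P) = 0.0008

KL divergence is not symmetric: D_KL(P||Q) ≠ D_KL(Q||P) in general.

D_KL(P||Q) = 0.0008 bits
D_KL(Q||P) = 0.0008 bits

In this case they happen to be equal (to 4 decimal places).

This asymmetry is why KL divergence is not a true distance metric.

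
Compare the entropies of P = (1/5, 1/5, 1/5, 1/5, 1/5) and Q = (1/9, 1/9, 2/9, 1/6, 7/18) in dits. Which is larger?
P

Computing entropies in dits:
H(P) = 0.6990
H(Q) = 0.6464

Distribution P has higher entropy.

Intuition: The distribution closer to uniform (more spread out) has higher entropy.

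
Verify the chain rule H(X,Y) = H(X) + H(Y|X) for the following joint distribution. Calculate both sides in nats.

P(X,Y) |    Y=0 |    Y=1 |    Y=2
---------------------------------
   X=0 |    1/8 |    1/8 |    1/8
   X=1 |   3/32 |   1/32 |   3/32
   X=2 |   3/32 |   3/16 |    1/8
H(X,Y) = 2.1276, H(X) = 1.0662, H(Y|X) = 1.0614 (all in nats)

Chain rule: H(X,Y) = H(X) + H(Y|X)

Left side — joint entropy directly:
H(X,Y) = -Σ p(x,y) log p(x,y) = 2.1276 nats

Right side — compute H(Y|X) from the conditional distributions:
P(X) = (3/8, 7/32, 13/32), so H(X) = 1.0662 nats
H(Y|X) = Σ_x P(X=x) · H(Y|X=x):
  P(Y|X=0) = (1/3, 1/3, 1/3), H(Y|X=0) = 1.0986, weight P(X=0) = 3/8
  P(Y|X=1) = (3/7, 1/7, 3/7), H(Y|X=1) = 1.0042, weight P(X=1) = 7/32
  P(Y|X=2) = (3/13, 6/13, 4/13), H(Y|X=2) = 1.0579, weight P(X=2) = 13/32
H(Y|X) = 1.0614 nats

H(X) + H(Y|X) = 1.0662 + 1.0614 = 2.1276 nats

Both sides equal 2.1276 nats. ✓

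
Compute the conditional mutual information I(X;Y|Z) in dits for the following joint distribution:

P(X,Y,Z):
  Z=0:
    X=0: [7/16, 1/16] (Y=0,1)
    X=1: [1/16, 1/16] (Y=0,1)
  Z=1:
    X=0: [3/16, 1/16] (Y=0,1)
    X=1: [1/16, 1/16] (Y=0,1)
0.0214 dits

Conditional mutual information: I(X;Y|Z) = H(X|Z) + H(Y|Z) - H(X,Y|Z)

H(Z) = 0.2873
H(X,Z) = 0.5268 → H(X|Z) = 0.2395
H(Y,Z) = 0.5268 → H(Y|Z) = 0.2395
H(X,Y,Z) = 0.7449 → H(X,Y|Z) = 0.4576

I(X;Y|Z) = 0.2395 + 0.2395 - 0.4576 = 0.0214 dits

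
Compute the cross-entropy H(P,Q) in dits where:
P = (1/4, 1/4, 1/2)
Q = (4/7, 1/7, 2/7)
0.5441 dits

Cross-entropy: H(P,Q) = -Σ p(x) log q(x)

Alternatively: H(P,Q) = H(P) + D_KL(P||Q)
H(P) = 0.4515 dits
D_KL(P||Q) = 0.0925 dits

H(P,Q) = 0.4515 + 0.0925 = 0.5441 dits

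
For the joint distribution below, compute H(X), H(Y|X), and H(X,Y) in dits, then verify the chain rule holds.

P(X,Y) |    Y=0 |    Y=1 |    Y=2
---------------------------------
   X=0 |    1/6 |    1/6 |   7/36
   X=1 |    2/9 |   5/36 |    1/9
H(X,Y) = 0.7679, H(X) = 0.3004, H(Y|X) = 0.4676 (all in dits)

Chain rule: H(X,Y) = H(X) + H(Y|X)

Left side — joint entropy directly:
H(X,Y) = -Σ p(x,y) log p(x,y) = 0.7679 dits

Right side — compute H(Y|X) from the conditional distributions:
P(X) = (19/36, 17/36), so H(X) = 0.3004 dits
H(Y|X) = Σ_x P(X=x) · H(Y|X=x):
  P(Y|X=0) = (6/19, 6/19, 7/19), H(Y|X=0) = 0.4759, weight P(X=0) = 19/36
  P(Y|X=1) = (8/17, 5/17, 4/17), H(Y|X=1) = 0.4582, weight P(X=1) = 17/36
H(Y|X) = 0.4676 dits

H(X) + H(Y|X) = 0.3004 + 0.4676 = 0.7679 dits

Both sides equal 0.7679 dits. ✓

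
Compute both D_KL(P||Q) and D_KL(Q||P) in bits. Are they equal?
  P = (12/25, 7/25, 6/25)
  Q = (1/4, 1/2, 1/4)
D_KL(P||Q) = 0.2034, D_KL(Q||P) = 0.1977

KL divergence is not symmetric: D_KL(P||Q) ≠ D_KL(Q||P) in general.

D_KL(P||Q) = 0.2034 bits
D_KL(Q||P) = 0.1977 bits

No, they are not equal!

This asymmetry is why KL divergence is not a true distance metric.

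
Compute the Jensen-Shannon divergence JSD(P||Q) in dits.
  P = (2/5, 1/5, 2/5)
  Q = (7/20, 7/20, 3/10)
0.0064 dits

Jensen-Shannon divergence is:
JSD(P||Q) = 0.5 × D_KL(P||M) + 0.5 × D_KL(Q||M)
where M = 0.5 × (P + Q) is the mixture distribution.

M = 0.5 × (2/5, 1/5, 2/5) + 0.5 × (7/20, 7/20, 3/10) = (3/8, 11/40, 7/20)

D_KL(P||M) = 0.0067 dits
D_KL(Q||M) = 0.0061 dits

JSD(P||Q) = 0.5 × 0.0067 + 0.5 × 0.0061 = 0.0064 dits

Unlike KL divergence, JSD is symmetric and bounded: 0 ≤ JSD ≤ log(2).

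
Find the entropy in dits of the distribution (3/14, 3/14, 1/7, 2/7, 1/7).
0.6836 dits

Shannon entropy is H(X) = -Σ p(x) log p(x).

For P = (3/14, 3/14, 1/7, 2/7, 1/7):
H = -3/14 × log_10(3/14) -3/14 × log_10(3/14) -1/7 × log_10(1/7) -2/7 × log_10(2/7) -1/7 × log_10(1/7)
H = 0.6836 dits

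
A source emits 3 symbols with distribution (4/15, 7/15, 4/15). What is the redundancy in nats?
0.0380 nats

Redundancy measures how far a source is from maximum entropy:
R = H_max - H(X)

Maximum entropy for 3 symbols: H_max = log_e(3) = 1.0986 nats
Actual entropy: H(X) = 1.0606 nats
Redundancy: R = 1.0986 - 1.0606 = 0.0380 nats

This redundancy represents potential for compression: the source could be compressed by 0.0380 nats per symbol.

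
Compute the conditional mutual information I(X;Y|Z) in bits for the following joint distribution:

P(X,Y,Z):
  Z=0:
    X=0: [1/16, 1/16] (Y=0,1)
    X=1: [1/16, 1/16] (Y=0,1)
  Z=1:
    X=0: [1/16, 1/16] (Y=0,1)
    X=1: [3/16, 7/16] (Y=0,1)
0.0129 bits

Conditional mutual information: I(X;Y|Z) = H(X|Z) + H(Y|Z) - H(X,Y|Z)

H(Z) = 0.8113
H(X,Z) = 1.5488 → H(X|Z) = 0.7375
H(Y,Z) = 1.7500 → H(Y|Z) = 0.9387
H(X,Y,Z) = 2.4746 → H(X,Y|Z) = 1.6633

I(X;Y|Z) = 0.7375 + 0.9387 - 1.6633 = 0.0129 bits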